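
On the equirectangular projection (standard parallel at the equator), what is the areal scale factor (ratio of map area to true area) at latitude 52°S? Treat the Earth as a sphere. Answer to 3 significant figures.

Plate carrée maps x = Rλ, y = Rφ. The meridian scale is h = 1 and the parallel scale is k = 1/cos φ = sec φ.
Areal scale = h·k = 1 × sec φ; at 52°, h = 1.000, k = 1.624, so h·k = 1.624.

1.62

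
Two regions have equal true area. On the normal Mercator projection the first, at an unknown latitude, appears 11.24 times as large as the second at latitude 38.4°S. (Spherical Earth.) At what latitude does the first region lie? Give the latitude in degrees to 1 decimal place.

76.5°

On Mercator, (apparent₁)/(apparent₂) = sec²φ₁ / sec²φ₂ when true areas are equal.
cos²φ₂ / cos²φ₁ = 11.24  ⇒  cos φ₁ = cos 38.4° / √11.24 = 0.7837/3.353 = 0.2338.
φ₁ = arccos(0.2338) ≈ 76.5°.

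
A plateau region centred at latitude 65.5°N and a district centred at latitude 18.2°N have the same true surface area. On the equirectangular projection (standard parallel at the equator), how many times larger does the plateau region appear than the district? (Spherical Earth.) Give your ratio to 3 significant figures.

2.29

For the equirectangular projection with φ₀ = 0 (plate carrée), h = 1 along meridians and k = sec φ along parallels.
Areal scale at 65.5°: h·k = 1.000 × 2.411 = 2.411.
Areal scale at 18.2°: h·k = 1.000 × 1.053 = 1.053.
Ratio = 2.411/1.053 ≈ 2.29.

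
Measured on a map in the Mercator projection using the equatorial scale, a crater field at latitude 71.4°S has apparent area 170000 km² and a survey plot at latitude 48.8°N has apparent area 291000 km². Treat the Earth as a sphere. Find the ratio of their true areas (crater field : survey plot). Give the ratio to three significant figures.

Since Mercator area scale is 1/cos²φ, the true area equals the apparent area multiplied by cos²φ.
True area of crater field: 170000 × cos²(71.4°) = 170000 × 0.1017 = 17290 km².
True area of survey plot: 291000 × cos²(48.8°) = 291000 × 0.4339 = 126300 km².
Ratio = 17290 / 126300 ≈ 0.137.

0.137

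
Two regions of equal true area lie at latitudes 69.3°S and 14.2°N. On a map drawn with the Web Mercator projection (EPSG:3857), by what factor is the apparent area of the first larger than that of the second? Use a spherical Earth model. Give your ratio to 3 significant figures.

7.52

Mercator areal scale is sec²φ.
At 69.3°: sec²(69.3°) = 1/0.3535² = 8.004.
At 14.2°: sec²(14.2°) = 1/0.9694² = 1.064.
Ratio = 8.004/1.064 = cos²(14.2°)/cos²(69.3°) ≈ 7.52.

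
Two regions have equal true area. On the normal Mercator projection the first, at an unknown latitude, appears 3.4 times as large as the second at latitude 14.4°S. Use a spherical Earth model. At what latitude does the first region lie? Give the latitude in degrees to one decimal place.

On Mercator, (apparent₁)/(apparent₂) = sec²φ₁ / sec²φ₂ when true areas are equal.
cos²φ₂ / cos²φ₁ = 3.4  ⇒  cos φ₁ = cos 14.4° / √3.4 = 0.9686/1.844 = 0.5253.
φ₁ = arccos(0.5253) ≈ 58.3°.

58.3°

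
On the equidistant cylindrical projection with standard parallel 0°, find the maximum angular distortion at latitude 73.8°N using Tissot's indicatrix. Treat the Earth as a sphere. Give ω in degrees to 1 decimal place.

68.6°

For the equirectangular projection with φ₀ = 0 (plate carrée), h = 1 along meridians and k = sec φ along parallels.
At 73.8°: h = 1.000, k = 3.584; principal scales a = 3.584, b = 1.000.
sin(ω/2) = (a − b)/(a + b) = 2.584/4.584 = 0.5637, so ω = 2 arcsin(0.5637) ≈ 68.6°.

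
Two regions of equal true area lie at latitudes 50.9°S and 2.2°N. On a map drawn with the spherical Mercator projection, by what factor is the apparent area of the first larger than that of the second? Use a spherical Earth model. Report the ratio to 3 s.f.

Mercator areal scale is sec²φ.
At 50.9°: sec²(50.9°) = 1/0.6307² = 2.514.
At 2.2°: sec²(2.2°) = 1/0.9993² = 1.001.
Ratio = 2.514/1.001 = cos²(2.2°)/cos²(50.9°) ≈ 2.51.

2.51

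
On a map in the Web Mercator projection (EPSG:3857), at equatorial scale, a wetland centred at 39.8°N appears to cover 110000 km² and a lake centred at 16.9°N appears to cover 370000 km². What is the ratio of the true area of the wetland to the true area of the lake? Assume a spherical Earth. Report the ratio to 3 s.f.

0.192

Since Mercator area scale is 1/cos²φ, the true area equals the apparent area multiplied by cos²φ.
True area of wetland: 110000 × cos²(39.8°) = 110000 × 0.5903 = 64930 km².
True area of lake: 370000 × cos²(16.9°) = 370000 × 0.9155 = 338700 km².
Ratio = 64930 / 338700 ≈ 0.192.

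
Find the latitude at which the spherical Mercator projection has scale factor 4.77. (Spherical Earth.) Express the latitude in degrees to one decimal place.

77.9°

Mercator scale is k = sec φ = 1/cos φ.
1/cos φ = 4.77  ⇒  cos φ = 0.2096  ⇒  φ = arccos(0.2096) ≈ 77.9°.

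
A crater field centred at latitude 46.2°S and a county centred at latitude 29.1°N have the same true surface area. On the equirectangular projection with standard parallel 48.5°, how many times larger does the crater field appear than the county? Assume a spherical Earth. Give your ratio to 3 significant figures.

1.26

The equidistant cylindrical projection with φ₀ = 48.5° has h = 1 (meridians true) and k = cos φ₀ / cos φ along parallels.
Areal scale at 46.2°: h·k = 1.000 × 0.9573 = 0.9573.
Areal scale at 29.1°: h·k = 1.000 × 0.7583 = 0.7583.
Ratio = 0.9573/0.7583 ≈ 1.26.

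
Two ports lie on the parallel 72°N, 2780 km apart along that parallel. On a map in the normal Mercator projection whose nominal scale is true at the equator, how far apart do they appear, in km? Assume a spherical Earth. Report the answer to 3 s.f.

For Mercator, h = k = sec φ (a conformal cylindrical projection has a single point scale, 1/cos φ).
Along the parallel, k = sec 72° = 1/0.3090 = 3.236.
Map distance = 2780 × 3.236 ≈ 9000 km.

9000 km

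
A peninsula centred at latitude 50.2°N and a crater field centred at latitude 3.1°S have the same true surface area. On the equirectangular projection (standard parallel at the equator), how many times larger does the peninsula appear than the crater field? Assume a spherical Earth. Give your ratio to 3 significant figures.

In the plate carrée (x = Rλ, y = Rφ), meridians are true-scale (h = 1) and parallels are stretched by k = sec φ.
Areal scale at 50.2°: h·k = 1.000 × 1.562 = 1.562.
Areal scale at 3.1°: h·k = 1.000 × 1.001 = 1.001.
Ratio = 1.562/1.001 ≈ 1.56.

1.56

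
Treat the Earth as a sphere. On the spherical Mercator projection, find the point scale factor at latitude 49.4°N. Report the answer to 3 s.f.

For Mercator, h = k = sec φ (a conformal cylindrical projection has a single point scale, 1/cos φ).
k = 1/cos 49.4° = 1/0.6508 = 1.537.

1.54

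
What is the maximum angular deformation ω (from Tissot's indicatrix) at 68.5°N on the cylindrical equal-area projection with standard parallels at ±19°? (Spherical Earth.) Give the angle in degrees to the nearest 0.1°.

Cylindrical equal-area (φ₀ = 19°): h = cos φ / cos 19° along meridians, k = cos 19° / cos φ along parallels; h·k = 1.
At 68.5°: h = 0.3876, k = 2.580; principal scales a = 2.580, b = 0.3876.
sin(ω/2) = (a − b)/(a + b) = 2.192/2.967 = 0.7388, so ω = 2 arcsin(0.7388) ≈ 95.3°.

95.3°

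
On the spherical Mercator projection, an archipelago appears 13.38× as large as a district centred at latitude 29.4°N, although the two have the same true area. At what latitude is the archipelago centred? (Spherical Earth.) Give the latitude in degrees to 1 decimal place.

76.2°

Mercator areal scale is sec²φ, so apparent-area ratio = sec²φ₁ / sec²φ₂ = cos²φ₂ / cos²φ₁.
cos²φ₂ / cos²φ₁ = 13.38  ⇒  cos φ₁ = cos 29.4° / √13.38 = 0.8712/3.658 = 0.2382.
φ₁ = arccos(0.2382) ≈ 76.2°.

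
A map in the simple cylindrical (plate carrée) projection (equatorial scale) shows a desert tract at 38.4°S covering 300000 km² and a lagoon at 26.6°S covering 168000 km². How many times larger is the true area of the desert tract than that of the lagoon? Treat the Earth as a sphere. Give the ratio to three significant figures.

1.57

Plate carrée has h = 1 and k = sec φ, giving areal scale sec φ; true area = (apparent area) · cos φ.
True area of desert tract: 300000 × cos(38.4°) = 300000 × 0.7837 = 235100 km².
True area of lagoon: 168000 × cos(26.6°) = 168000 × 0.8942 = 150200 km².
Ratio = 235100 / 150200 ≈ 1.57.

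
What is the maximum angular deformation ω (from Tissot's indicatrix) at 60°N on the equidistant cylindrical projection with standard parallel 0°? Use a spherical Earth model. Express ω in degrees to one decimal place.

Plate carrée maps x = Rλ, y = Rφ. The meridian scale is h = 1 and the parallel scale is k = 1/cos φ = sec φ.
At 60°: h = 1.000, k = 2.000; principal scales a = 2.000, b = 1.000.
sin(ω/2) = (a − b)/(a + b) = 1.0000/3.000 = 0.3333, so ω = 2 arcsin(0.3333) ≈ 38.9°.

38.9°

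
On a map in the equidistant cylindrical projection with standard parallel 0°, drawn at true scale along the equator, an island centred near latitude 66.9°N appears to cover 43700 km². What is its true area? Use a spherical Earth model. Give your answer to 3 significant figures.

Plate carrée maps x = Rλ, y = Rφ. The meridian scale is h = 1 and the parallel scale is k = 1/cos φ = sec φ.
Areal scale = h·k = 1 × sec φ; at 66.9°, h = 1.000, k = 2.549, so h·k = 2.549.
True area = apparent / (areal scale) = 43700 / 2.549 ≈ 17100 km².

17100 km²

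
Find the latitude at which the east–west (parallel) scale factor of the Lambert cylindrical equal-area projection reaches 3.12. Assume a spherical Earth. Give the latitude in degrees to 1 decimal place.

The Lambert cylindrical equal-area projection is the cylindrical equal-area projection with its standard parallel at the equator (φ₀ = 0). A cylindrical equal-area projection with standard parallel φ₀ has meridian scale h = cos φ / cos φ₀ and parallel scale k = cos φ₀ / cos φ (so areas are preserved, h·k = 1).
k = cos φ₀ / cos φ = 3.12  ⇒  cos φ = cos 0° / 3.12 = 0.3205.
φ = arccos(0.3205) ≈ 71.3°.

71.3°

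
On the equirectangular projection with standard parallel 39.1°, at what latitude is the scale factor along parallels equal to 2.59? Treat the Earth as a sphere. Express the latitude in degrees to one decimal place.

72.6°

The equidistant cylindrical projection with φ₀ = 39.1° has h = 1 (meridians true) and k = cos φ₀ / cos φ along parallels.
k = cos φ₀ / cos φ = 2.59  ⇒  cos φ = cos 39.1° / 2.59 = 0.2996.
φ = arccos(0.2996) ≈ 72.6°.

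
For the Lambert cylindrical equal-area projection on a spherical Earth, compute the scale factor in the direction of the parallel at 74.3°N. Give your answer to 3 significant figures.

3.70

The Lambert cylindrical equal-area projection is the cylindrical equal-area projection with its standard parallel at the equator (φ₀ = 0). A cylindrical equal-area projection with standard parallel φ₀ has meridian scale h = cos φ / cos φ₀ and parallel scale k = cos φ₀ / cos φ (so areas are preserved, h·k = 1).
k = cos 0° / cos 74.3° = 1.000/0.2706 = 3.695.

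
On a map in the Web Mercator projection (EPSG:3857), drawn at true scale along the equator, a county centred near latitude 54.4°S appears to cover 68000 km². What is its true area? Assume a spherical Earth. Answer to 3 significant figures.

Mercator is conformal, so the point scale is isotropic: h = k = sec φ = 1/cos φ.
Areal scale = k² = sec²φ = 1/cos²(54.4°) = 1/0.5821² = 2.951.
True area = apparent / (areal scale) = 68000 / 2.951 ≈ 23000 km².

23000 km²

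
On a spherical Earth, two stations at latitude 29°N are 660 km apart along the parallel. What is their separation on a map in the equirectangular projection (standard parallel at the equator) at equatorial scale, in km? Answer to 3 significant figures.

755 km

Plate carrée maps x = Rλ, y = Rφ. The meridian scale is h = 1 and the parallel scale is k = 1/cos φ = sec φ.
Along the parallel, k = sec 29° = 1/0.8746 = 1.143.
Map distance = 660 × 1.143 ≈ 755 km.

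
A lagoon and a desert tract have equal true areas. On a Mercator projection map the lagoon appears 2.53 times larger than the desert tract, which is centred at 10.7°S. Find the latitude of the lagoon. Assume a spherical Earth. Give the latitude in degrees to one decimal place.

51.8°

Mercator areal scale is sec²φ, so apparent-area ratio = sec²φ₁ / sec²φ₂ = cos²φ₂ / cos²φ₁.
cos²φ₂ / cos²φ₁ = 2.53  ⇒  cos φ₁ = cos 10.7° / √2.53 = 0.9826/1.591 = 0.6178.
φ₁ = arccos(0.6178) ≈ 51.8°.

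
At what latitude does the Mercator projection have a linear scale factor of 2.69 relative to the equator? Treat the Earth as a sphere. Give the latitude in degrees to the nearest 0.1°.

Mercator scale is k = sec φ = 1/cos φ.
1/cos φ = 2.69  ⇒  cos φ = 0.3717  ⇒  φ = arccos(0.3717) ≈ 68.2°.

68.2°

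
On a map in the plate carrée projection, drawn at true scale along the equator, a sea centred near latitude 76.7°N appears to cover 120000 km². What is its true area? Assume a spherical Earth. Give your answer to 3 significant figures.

27600 km²

For the equirectangular projection with φ₀ = 0 (plate carrée), h = 1 along meridians and k = sec φ along parallels.
Areal scale = h·k = 1 × sec φ; at 76.7°, h = 1.000, k = 4.347, so h·k = 4.347.
True area = apparent / (areal scale) = 120000 / 4.347 ≈ 27600 km².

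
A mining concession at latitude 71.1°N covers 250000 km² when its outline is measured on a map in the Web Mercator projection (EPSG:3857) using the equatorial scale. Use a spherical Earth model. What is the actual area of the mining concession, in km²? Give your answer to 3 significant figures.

26200 km²

Mercator is conformal, so the point scale is isotropic: h = k = sec φ = 1/cos φ.
Areal scale = k² = sec²φ = 1/cos²(71.1°) = 1/0.3239² = 9.531.
True area = apparent / (areal scale) = 250000 / 9.531 ≈ 26200 km².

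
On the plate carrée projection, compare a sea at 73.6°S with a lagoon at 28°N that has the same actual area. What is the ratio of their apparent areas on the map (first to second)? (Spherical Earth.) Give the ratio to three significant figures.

3.13

For the equirectangular projection with φ₀ = 0 (plate carrée), h = 1 along meridians and k = sec φ along parallels.
Areal scale at 73.6°: h·k = 1.000 × 3.542 = 3.542.
Areal scale at 28°: h·k = 1.000 × 1.133 = 1.133.
Ratio = 3.542/1.133 ≈ 3.13.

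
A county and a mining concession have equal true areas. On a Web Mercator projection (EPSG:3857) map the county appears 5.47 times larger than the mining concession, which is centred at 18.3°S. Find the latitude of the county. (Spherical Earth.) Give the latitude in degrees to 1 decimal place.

66.0°

On Mercator, (apparent₁)/(apparent₂) = sec²φ₁ / sec²φ₂ when true areas are equal.
cos²φ₂ / cos²φ₁ = 5.47  ⇒  cos φ₁ = cos 18.3° / √5.47 = 0.9494/2.339 = 0.4059.
φ₁ = arccos(0.4059) ≈ 66.0°.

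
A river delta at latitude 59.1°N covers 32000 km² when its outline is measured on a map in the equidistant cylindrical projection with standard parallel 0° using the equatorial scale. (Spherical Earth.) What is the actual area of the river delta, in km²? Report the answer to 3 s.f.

In the plate carrée (x = Rλ, y = Rφ), meridians are true-scale (h = 1) and parallels are stretched by k = sec φ.
Areal scale = h·k = 1 × sec φ; at 59.1°, h = 1.000, k = 1.947, so h·k = 1.947.
True area = apparent / (areal scale) = 32000 / 1.947 ≈ 16400 km².

16400 km²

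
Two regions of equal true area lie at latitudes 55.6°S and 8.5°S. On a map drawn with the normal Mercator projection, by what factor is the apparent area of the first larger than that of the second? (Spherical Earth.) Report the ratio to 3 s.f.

3.06

On Mercator, area is exaggerated by sec²φ = 1/cos²φ.
At 55.6°: sec²(55.6°) = 1/0.5650² = 3.133.
At 8.5°: sec²(8.5°) = 1/0.9890² = 1.022.
Ratio = 3.133/1.022 = cos²(8.5°)/cos²(55.6°) ≈ 3.06.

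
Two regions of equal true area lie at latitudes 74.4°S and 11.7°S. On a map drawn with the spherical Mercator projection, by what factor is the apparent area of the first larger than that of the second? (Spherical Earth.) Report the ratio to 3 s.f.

13.3

Mercator is conformal with k = sec φ, so areal scale = k² = sec²φ.
At 74.4°: sec²(74.4°) = 1/0.2689² = 13.83.
At 11.7°: sec²(11.7°) = 1/0.9792² = 1.043.
Ratio = 13.83/1.043 = cos²(11.7°)/cos²(74.4°) ≈ 13.3.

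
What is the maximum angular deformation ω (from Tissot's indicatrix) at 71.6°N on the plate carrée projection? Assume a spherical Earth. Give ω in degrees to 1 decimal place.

Plate carrée maps x = Rλ, y = Rφ. The meridian scale is h = 1 and the parallel scale is k = 1/cos φ = sec φ.
At 71.6°: h = 1.000, k = 3.168; principal scales a = 3.168, b = 1.000.
sin(ω/2) = (a − b)/(a + b) = 2.168/4.168 = 0.5202, so ω = 2 arcsin(0.5202) ≈ 62.7°.

62.7°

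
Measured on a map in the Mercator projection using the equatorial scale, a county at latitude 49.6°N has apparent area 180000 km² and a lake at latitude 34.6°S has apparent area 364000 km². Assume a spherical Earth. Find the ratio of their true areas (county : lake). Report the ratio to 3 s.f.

Since Mercator area scale is 1/cos²φ, the true area equals the apparent area multiplied by cos²φ.
True area of county: 180000 × cos²(49.6°) = 180000 × 0.4201 = 75610 km².
True area of lake: 364000 × cos²(34.6°) = 364000 × 0.6776 = 246600 km².
Ratio = 75610 / 246600 ≈ 0.307.

0.307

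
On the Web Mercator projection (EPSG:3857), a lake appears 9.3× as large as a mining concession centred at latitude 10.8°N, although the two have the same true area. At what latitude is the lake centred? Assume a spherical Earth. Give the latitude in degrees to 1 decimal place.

71.2°

For equal true areas on Mercator, apparent areas scale as sec²φ, so the ratio is cos²φ₂ / cos²φ₁.
cos²φ₂ / cos²φ₁ = 9.3  ⇒  cos φ₁ = cos 10.8° / √9.3 = 0.9823/3.050 = 0.3221.
φ₁ = arccos(0.3221) ≈ 71.2°.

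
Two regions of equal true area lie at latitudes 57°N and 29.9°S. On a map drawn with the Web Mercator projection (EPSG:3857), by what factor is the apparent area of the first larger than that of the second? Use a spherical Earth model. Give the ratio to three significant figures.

Mercator is conformal with k = sec φ, so areal scale = k² = sec²φ.
At 57°: sec²(57°) = 1/0.5446² = 3.371.
At 29.9°: sec²(29.9°) = 1/0.8669² = 1.331.
Ratio = 3.371/1.331 = cos²(29.9°)/cos²(57°) ≈ 2.53.

2.53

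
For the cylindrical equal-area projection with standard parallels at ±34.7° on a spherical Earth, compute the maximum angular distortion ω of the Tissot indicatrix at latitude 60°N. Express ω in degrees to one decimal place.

A cylindrical equal-area projection with standard parallel φ₀ has meridian scale h = cos φ / cos φ₀ and parallel scale k = cos φ₀ / cos φ (so areas are preserved, h·k = 1).
At 60°: h = 0.6082, k = 1.644; principal scales a = 1.644, b = 0.6082.
sin(ω/2) = (a − b)/(a + b) = 1.036/2.252 = 0.4600, so ω = 2 arcsin(0.4600) ≈ 54.8°.

54.8°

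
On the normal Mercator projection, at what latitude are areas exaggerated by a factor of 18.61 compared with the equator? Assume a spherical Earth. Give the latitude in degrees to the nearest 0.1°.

Mercator areal scale is sec²φ.
sec²φ = 18.61  ⇒  cos²φ = 0.05373  ⇒  cos φ = 0.2318.
φ = arccos(0.2318) ≈ 76.6°.

76.6°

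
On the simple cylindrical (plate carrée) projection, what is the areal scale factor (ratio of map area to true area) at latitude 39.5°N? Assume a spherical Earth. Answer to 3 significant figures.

1.30

For the equirectangular projection with φ₀ = 0 (plate carrée), h = 1 along meridians and k = sec φ along parallels.
Areal scale = h·k = 1 × sec φ; at 39.5°, h = 1.000, k = 1.296, so h·k = 1.296.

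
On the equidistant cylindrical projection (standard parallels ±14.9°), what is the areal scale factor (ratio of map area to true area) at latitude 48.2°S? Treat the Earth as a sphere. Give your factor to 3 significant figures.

1.45

In the equirectangular projection with standard parallel φ₀ = 14.9° (x = Rλ cos φ₀, y = Rφ), meridians are true-scale (h = 1) and the parallel scale is k = cos φ₀ / cos φ.
Areal scale = h·k = 1 × cos φ₀ / cos φ; at 48.2°, h = 1.000, k = 1.450, so h·k = 1.450.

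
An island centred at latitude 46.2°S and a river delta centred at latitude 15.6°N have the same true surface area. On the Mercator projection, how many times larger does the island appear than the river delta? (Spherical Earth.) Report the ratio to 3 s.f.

1.94

On Mercator, area is exaggerated by sec²φ = 1/cos²φ.
At 46.2°: sec²(46.2°) = 1/0.6921² = 2.087.
At 15.6°: sec²(15.6°) = 1/0.9632² = 1.078.
Ratio = 2.087/1.078 = cos²(15.6°)/cos²(46.2°) ≈ 1.94.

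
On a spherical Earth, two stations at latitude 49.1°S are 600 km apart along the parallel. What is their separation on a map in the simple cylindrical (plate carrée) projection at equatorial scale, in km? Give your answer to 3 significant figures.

For the equirectangular projection with φ₀ = 0 (plate carrée), h = 1 along meridians and k = sec φ along parallels.
Along the parallel, k = sec 49.1° = 1/0.6547 = 1.527.
Map distance = 600 × 1.527 ≈ 916 km.

916 km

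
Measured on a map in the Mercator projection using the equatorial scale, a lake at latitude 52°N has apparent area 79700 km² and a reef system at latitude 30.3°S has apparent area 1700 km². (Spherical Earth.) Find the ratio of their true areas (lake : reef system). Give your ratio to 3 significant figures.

Since Mercator area scale is 1/cos²φ, the true area equals the apparent area multiplied by cos²φ.
True area of lake: 79700 × cos²(52°) = 79700 × 0.3790 = 30210 km².
True area of reef system: 1700 × cos²(30.3°) = 1700 × 0.7455 = 1267 km².
Ratio = 30210 / 1267 ≈ 23.8.

23.8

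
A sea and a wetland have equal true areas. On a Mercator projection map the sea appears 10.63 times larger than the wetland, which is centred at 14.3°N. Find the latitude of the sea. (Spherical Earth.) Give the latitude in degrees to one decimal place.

72.7°

Mercator areal scale is sec²φ, so apparent-area ratio = sec²φ₁ / sec²φ₂ = cos²φ₂ / cos²φ₁.
cos²φ₂ / cos²φ₁ = 10.63  ⇒  cos φ₁ = cos 14.3° / √10.63 = 0.9690/3.260 = 0.2972.
φ₁ = arccos(0.2972) ≈ 72.7°.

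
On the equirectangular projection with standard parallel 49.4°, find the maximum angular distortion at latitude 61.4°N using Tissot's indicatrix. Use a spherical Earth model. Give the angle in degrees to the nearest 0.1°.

17.5°

The equidistant cylindrical projection with φ₀ = 49.4° has h = 1 (meridians true) and k = cos φ₀ / cos φ along parallels.
At 61.4°: h = 1.000, k = 1.359; principal scales a = 1.359, b = 1.000.
sin(ω/2) = (a − b)/(a + b) = 0.3595/2.359 = 0.1524, so ω = 2 arcsin(0.1524) ≈ 17.5°.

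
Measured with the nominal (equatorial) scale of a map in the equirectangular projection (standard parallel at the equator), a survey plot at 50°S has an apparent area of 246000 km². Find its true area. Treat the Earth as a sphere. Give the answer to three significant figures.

Plate carrée maps x = Rλ, y = Rφ. The meridian scale is h = 1 and the parallel scale is k = 1/cos φ = sec φ.
Areal scale = h·k = 1 × sec φ; at 50°, h = 1.000, k = 1.556, so h·k = 1.556.
True area = apparent / (areal scale) = 246000 / 1.556 ≈ 158000 km².

158000 km²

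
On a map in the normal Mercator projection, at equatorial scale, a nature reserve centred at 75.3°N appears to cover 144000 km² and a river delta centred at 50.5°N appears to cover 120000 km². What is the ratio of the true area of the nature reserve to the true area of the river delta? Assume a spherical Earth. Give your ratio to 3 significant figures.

0.191

On Mercator the areal scale is sec²φ, so true area = apparent × cos²φ.
True area of nature reserve: 144000 × cos²(75.3°) = 144000 × 0.06439 = 9273 km².
True area of river delta: 120000 × cos²(50.5°) = 120000 × 0.4046 = 48550 km².
Ratio = 9273 / 48550 ≈ 0.191.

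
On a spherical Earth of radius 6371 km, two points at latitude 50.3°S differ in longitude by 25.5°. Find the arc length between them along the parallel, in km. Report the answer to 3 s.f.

1810 km

Arc length along a parallel = R cos φ · Δλ (with Δλ in radians).
= 6371 × cos 50.3° × (25.5° × π/180) = 6371 × 0.6388 × 0.4451 ≈ 1810 km.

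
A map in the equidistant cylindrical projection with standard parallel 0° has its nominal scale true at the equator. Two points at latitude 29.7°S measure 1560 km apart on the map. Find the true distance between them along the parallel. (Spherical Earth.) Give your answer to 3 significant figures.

1360 km

In the plate carrée (x = Rλ, y = Rφ), meridians are true-scale (h = 1) and parallels are stretched by k = sec φ.
Along the parallel at 29.7°, map distances are exaggerated by k = sec 29.7° = 1.151.
True distance = 1560 / 1.151 = 1560 × cos 29.7° ≈ 1360 km.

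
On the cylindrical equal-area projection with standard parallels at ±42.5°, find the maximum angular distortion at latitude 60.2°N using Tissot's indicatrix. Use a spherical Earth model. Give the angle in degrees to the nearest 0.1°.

44.1°

For cylindrical equal-area with standard parallel φ₀, h = cos φ / cos φ₀ and k = cos φ₀ / cos φ, so h·k = 1.
At 60.2°: h = 0.6741, k = 1.484; principal scales a = 1.484, b = 0.6741.
sin(ω/2) = (a − b)/(a + b) = 0.8095/2.158 = 0.3752, so ω = 2 arcsin(0.3752) ≈ 44.1°.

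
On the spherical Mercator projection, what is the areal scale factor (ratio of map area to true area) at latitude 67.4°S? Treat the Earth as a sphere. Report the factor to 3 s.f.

Mercator is conformal, so the point scale is isotropic: h = k = sec φ = 1/cos φ.
Areal scale = k² = sec²φ = 1/cos²(67.4°) = 1/0.3843² = 6.771.

6.77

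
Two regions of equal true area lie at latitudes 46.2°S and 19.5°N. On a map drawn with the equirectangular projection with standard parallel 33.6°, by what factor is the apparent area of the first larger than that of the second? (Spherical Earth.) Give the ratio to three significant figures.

With standard parallel φ₀ = 33.6°, the equirectangular projection gives x = Rλ cos φ₀, y = Rφ, so h = 1 and k = cos 33.6° / cos φ.
Areal scale at 46.2°: h·k = 1.000 × 1.203 = 1.203.
Areal scale at 19.5°: h·k = 1.000 × 0.8836 = 0.8836.
Ratio = 1.203/0.8836 ≈ 1.36.

1.36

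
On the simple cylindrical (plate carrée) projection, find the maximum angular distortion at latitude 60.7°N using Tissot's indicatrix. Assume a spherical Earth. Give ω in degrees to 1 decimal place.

For the equirectangular projection with φ₀ = 0 (plate carrée), h = 1 along meridians and k = sec φ along parallels.
At 60.7°: h = 1.000, k = 2.043; principal scales a = 2.043, b = 1.000.
sin(ω/2) = (a − b)/(a + b) = 1.043/3.043 = 0.3428, so ω = 2 arcsin(0.3428) ≈ 40.1°.

40.1°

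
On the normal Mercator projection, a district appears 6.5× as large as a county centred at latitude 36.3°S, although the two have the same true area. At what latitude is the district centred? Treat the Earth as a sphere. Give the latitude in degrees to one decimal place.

71.6°

Mercator areal scale is sec²φ, so apparent-area ratio = sec²φ₁ / sec²φ₂ = cos²φ₂ / cos²φ₁.
cos²φ₂ / cos²φ₁ = 6.5  ⇒  cos φ₁ = cos 36.3° / √6.5 = 0.8059/2.550 = 0.3161.
φ₁ = arccos(0.3161) ≈ 71.6°.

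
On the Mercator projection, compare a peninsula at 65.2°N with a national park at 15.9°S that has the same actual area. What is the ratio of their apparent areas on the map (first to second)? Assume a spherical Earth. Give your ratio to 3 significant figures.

Mercator areal scale is sec²φ.
At 65.2°: sec²(65.2°) = 1/0.4195² = 5.684.
At 15.9°: sec²(15.9°) = 1/0.9617² = 1.081.
Ratio = 5.684/1.081 = cos²(15.9°)/cos²(65.2°) ≈ 5.26.

5.26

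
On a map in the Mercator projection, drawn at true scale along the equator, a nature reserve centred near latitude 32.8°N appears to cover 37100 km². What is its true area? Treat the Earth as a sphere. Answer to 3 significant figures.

For Mercator, h = k = sec φ (a conformal cylindrical projection has a single point scale, 1/cos φ).
Areal scale = k² = sec²φ = 1/cos²(32.8°) = 1/0.8406² = 1.415.
True area = apparent / (areal scale) = 37100 / 1.415 ≈ 26200 km².

26200 km²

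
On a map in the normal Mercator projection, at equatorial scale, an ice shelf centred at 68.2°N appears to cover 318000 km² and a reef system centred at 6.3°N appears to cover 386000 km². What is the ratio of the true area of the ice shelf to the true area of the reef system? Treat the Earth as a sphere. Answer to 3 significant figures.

0.115

Mercator's areal exaggeration is sec²φ; hence true area = (apparent area) · cos²φ.
True area of ice shelf: 318000 × cos²(68.2°) = 318000 × 0.1379 = 43860 km².
True area of reef system: 386000 × cos²(6.3°) = 386000 × 0.9880 = 381400 km².
Ratio = 43860 / 381400 ≈ 0.115.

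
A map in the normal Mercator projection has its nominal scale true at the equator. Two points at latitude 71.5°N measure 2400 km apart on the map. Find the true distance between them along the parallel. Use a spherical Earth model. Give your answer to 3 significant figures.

For Mercator, h = k = sec φ (a conformal cylindrical projection has a single point scale, 1/cos φ).
Along the parallel at 71.5°, map distances are exaggerated by k = sec 71.5° = 3.152.
True distance = 2400 / 3.152 = 2400 × cos 71.5° ≈ 762 km.

762 km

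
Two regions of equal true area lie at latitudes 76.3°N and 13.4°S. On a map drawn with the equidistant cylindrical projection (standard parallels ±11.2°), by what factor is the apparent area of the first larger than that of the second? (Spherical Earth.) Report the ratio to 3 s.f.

4.11

With standard parallel φ₀ = 11.2°, the equirectangular projection gives x = Rλ cos φ₀, y = Rφ, so h = 1 and k = cos 11.2° / cos φ.
Areal scale at 76.3°: h·k = 1.000 × 4.142 = 4.142.
Areal scale at 13.4°: h·k = 1.000 × 1.008 = 1.008.
Ratio = 4.142/1.008 ≈ 4.11.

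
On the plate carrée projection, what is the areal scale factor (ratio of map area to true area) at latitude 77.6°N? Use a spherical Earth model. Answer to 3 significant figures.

4.66

Plate carrée maps x = Rλ, y = Rφ. The meridian scale is h = 1 and the parallel scale is k = 1/cos φ = sec φ.
Areal scale = h·k = 1 × sec φ; at 77.6°, h = 1.000, k = 4.657, so h·k = 4.657.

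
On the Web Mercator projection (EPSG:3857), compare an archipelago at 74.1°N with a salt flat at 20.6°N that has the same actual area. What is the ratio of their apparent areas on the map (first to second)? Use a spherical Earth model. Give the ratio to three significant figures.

11.7

Mercator areal scale is sec²φ.
At 74.1°: sec²(74.1°) = 1/0.2740² = 13.32.
At 20.6°: sec²(20.6°) = 1/0.9361² = 1.141.
Ratio = 13.32/1.141 = cos²(20.6°)/cos²(74.1°) ≈ 11.7.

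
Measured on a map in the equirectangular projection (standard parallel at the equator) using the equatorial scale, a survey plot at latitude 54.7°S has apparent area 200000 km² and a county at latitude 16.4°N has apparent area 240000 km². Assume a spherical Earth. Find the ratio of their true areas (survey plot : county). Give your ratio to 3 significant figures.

Plate carrée has h = 1 and k = sec φ, giving areal scale sec φ; true area = (apparent area) · cos φ.
True area of survey plot: 200000 × cos(54.7°) = 200000 × 0.5779 = 115600 km².
True area of county: 240000 × cos(16.4°) = 240000 × 0.9593 = 230200 km².
Ratio = 115600 / 230200 ≈ 0.502.

0.502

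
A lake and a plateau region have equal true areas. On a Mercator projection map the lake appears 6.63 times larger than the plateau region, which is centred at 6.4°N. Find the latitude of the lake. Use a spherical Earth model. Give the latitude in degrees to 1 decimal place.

67.3°

On Mercator, (apparent₁)/(apparent₂) = sec²φ₁ / sec²φ₂ when true areas are equal.
cos²φ₂ / cos²φ₁ = 6.63  ⇒  cos φ₁ = cos 6.4° / √6.63 = 0.9938/2.575 = 0.3859.
φ₁ = arccos(0.3859) ≈ 67.3°.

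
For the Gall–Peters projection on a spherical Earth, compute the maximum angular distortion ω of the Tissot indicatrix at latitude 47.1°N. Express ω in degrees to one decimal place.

Gall–Peters is a cylindrical equal-area projection with standard parallels at ±45°. For cylindrical equal-area with standard parallel φ₀, h = cos φ / cos φ₀ and k = cos φ₀ / cos φ, so h·k = 1.
At 47.1°: h = 0.9627, k = 1.039; principal scales a = 1.039, b = 0.9627.
sin(ω/2) = (a − b)/(a + b) = 0.07608/2.001 = 0.03801, so ω = 2 arcsin(0.03801) ≈ 4.4°.

4.4°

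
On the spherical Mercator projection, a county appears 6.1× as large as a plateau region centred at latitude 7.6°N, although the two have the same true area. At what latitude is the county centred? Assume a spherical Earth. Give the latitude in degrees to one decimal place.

66.3°

Mercator areal scale is sec²φ, so apparent-area ratio = sec²φ₁ / sec²φ₂ = cos²φ₂ / cos²φ₁.
cos²φ₂ / cos²φ₁ = 6.1  ⇒  cos φ₁ = cos 7.6° / √6.1 = 0.9912/2.470 = 0.4013.
φ₁ = arccos(0.4013) ≈ 66.3°.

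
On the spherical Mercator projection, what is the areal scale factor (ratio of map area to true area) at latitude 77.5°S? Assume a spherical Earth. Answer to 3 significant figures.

The Mercator projection is conformal; its linear scale factor is the same in every direction and equals sec φ = 1/cos φ.
Areal scale = k² = sec²φ = 1/cos²(77.5°) = 1/0.2164² = 21.35.

21.3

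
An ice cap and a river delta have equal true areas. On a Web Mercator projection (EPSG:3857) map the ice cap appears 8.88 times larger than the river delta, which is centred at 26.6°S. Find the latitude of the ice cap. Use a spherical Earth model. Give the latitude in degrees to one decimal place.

72.5°

Mercator areal scale is sec²φ, so apparent-area ratio = sec²φ₁ / sec²φ₂ = cos²φ₂ / cos²φ₁.
cos²φ₂ / cos²φ₁ = 8.88  ⇒  cos φ₁ = cos 26.6° / √8.88 = 0.8942/2.980 = 0.3001.
φ₁ = arccos(0.3001) ≈ 72.5°.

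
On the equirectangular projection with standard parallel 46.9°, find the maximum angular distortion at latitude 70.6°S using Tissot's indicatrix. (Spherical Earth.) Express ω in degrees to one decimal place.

40.5°

With standard parallel φ₀ = 46.9°, the equirectangular projection gives x = Rλ cos φ₀, y = Rφ, so h = 1 and k = cos 46.9° / cos φ.
At 70.6°: h = 1.000, k = 2.057; principal scales a = 2.057, b = 1.000.
sin(ω/2) = (a − b)/(a + b) = 1.057/3.057 = 0.3458, so ω = 2 arcsin(0.3458) ≈ 40.5°.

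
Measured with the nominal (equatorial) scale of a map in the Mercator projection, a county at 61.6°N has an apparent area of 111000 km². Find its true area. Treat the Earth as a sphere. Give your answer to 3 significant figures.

The Mercator projection is conformal; its linear scale factor is the same in every direction and equals sec φ = 1/cos φ.
Areal scale = k² = sec²φ = 1/cos²(61.6°) = 1/0.4756² = 4.421.
True area = apparent / (areal scale) = 111000 / 4.421 ≈ 25100 km².

25100 km²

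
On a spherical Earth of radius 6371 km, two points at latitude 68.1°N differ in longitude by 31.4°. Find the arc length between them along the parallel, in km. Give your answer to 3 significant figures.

Arc length along a parallel = R cos φ · Δλ (with Δλ in radians).
= 6371 × cos 68.1° × (31.4° × π/180) = 6371 × 0.3730 × 0.5480 ≈ 1300 km.

1300 km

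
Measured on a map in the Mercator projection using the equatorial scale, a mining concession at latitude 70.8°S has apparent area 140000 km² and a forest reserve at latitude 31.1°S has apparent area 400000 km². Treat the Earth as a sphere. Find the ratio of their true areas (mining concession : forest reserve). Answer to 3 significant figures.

Since Mercator area scale is 1/cos²φ, the true area equals the apparent area multiplied by cos²φ.
True area of mining concession: 140000 × cos²(70.8°) = 140000 × 0.1082 = 15140 km².
True area of forest reserve: 400000 × cos²(31.1°) = 400000 × 0.7332 = 293300 km².
Ratio = 15140 / 293300 ≈ 0.0516.

0.0516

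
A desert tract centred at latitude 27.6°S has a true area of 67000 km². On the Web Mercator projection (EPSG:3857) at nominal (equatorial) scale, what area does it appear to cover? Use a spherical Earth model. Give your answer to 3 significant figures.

Mercator is conformal, so the point scale is isotropic: h = k = sec φ = 1/cos φ.
Areal scale = k² = sec²φ = 1/cos²(27.6°) = 1/0.8862² = 1.273.
Apparent area = 67000 × 1.273 ≈ 85300 km².

85300 km²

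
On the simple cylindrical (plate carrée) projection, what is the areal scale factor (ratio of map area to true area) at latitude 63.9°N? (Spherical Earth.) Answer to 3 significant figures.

2.27

For the equirectangular projection with φ₀ = 0 (plate carrée), h = 1 along meridians and k = sec φ along parallels.
Areal scale = h·k = 1 × sec φ; at 63.9°, h = 1.000, k = 2.273, so h·k = 2.273.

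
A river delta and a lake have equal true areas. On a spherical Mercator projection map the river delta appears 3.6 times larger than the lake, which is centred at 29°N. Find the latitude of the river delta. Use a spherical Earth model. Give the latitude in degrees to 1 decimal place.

For equal true areas on Mercator, apparent areas scale as sec²φ, so the ratio is cos²φ₂ / cos²φ₁.
cos²φ₂ / cos²φ₁ = 3.6  ⇒  cos φ₁ = cos 29° / √3.6 = 0.8746/1.897 = 0.4610.
φ₁ = arccos(0.4610) ≈ 62.6°.

62.6°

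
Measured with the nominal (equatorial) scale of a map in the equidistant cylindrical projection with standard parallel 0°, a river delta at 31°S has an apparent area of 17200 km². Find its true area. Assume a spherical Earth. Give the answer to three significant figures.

14700 km²

For the equirectangular projection with φ₀ = 0 (plate carrée), h = 1 along meridians and k = sec φ along parallels.
Areal scale = h·k = 1 × sec φ; at 31°, h = 1.000, k = 1.167, so h·k = 1.167.
True area = apparent / (areal scale) = 17200 / 1.167 ≈ 14700 km².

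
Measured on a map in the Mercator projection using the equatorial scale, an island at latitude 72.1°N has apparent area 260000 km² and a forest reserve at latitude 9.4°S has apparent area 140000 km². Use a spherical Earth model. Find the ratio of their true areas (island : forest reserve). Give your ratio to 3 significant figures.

On Mercator the areal scale is sec²φ, so true area = apparent × cos²φ.
True area of island: 260000 × cos²(72.1°) = 260000 × 0.09447 = 24560 km².
True area of forest reserve: 140000 × cos²(9.4°) = 140000 × 0.9733 = 136300 km².
Ratio = 24560 / 136300 ≈ 0.180.

0.180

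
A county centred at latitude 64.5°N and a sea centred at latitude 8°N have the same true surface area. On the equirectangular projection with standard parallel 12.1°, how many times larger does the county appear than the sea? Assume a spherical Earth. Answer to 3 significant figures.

The equidistant cylindrical projection with φ₀ = 12.1° has h = 1 (meridians true) and k = cos φ₀ / cos φ along parallels.
Areal scale at 64.5°: h·k = 1.000 × 2.271 = 2.271.
Areal scale at 8°: h·k = 1.000 × 0.9874 = 0.9874.
Ratio = 2.271/0.9874 ≈ 2.30.

2.30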